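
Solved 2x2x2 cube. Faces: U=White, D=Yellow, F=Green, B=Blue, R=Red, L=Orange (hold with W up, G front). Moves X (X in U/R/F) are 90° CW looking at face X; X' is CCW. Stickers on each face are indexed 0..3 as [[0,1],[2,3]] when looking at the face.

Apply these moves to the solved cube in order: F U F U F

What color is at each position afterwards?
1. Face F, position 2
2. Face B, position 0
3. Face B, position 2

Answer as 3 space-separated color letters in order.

After move 1 (F): F=GGGG U=WWOO R=WRWR D=RRYY L=OYOY
After move 2 (U): U=OWOW F=WRGG R=BBWR B=OYBB L=GGOY
After move 3 (F): F=GWGR U=OWYG R=OBWR D=WBYY L=GROR
After move 4 (U): U=YOGW F=OBGR R=OYWR B=GRBB L=GWOR
After move 5 (F): F=GORB U=YORW R=GYWR D=WOYY L=GWOB
Query 1: F[2] = R
Query 2: B[0] = G
Query 3: B[2] = B

Answer: R G B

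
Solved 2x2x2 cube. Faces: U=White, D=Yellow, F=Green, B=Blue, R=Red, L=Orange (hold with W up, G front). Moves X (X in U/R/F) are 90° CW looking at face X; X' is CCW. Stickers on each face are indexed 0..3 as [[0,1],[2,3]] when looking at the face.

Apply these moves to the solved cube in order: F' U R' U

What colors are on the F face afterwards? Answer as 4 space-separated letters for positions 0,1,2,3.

Answer: B R G W

Derivation:
After move 1 (F'): F=GGGG U=WWRR R=YRYR D=OOYY L=OWOW
After move 2 (U): U=RWRW F=YRGG R=BBYR B=OWBB L=GGOW
After move 3 (R'): R=BRBY U=RBRO F=YWGW D=ORYG B=YWOB
After move 4 (U): U=RROB F=BRGW R=YWBY B=GGOB L=YWOW
Query: F face = BRGW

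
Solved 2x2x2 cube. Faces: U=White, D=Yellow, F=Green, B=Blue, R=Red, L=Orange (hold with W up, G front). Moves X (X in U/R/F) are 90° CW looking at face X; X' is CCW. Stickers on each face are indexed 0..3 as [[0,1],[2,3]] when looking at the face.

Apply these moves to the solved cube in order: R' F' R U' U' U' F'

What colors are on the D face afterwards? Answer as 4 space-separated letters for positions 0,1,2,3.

After move 1 (R'): R=RRRR U=WBWB F=GWGW D=YGYG B=YBYB
After move 2 (F'): F=WWGG U=WBRR R=GRYR D=OOYG L=OBOW
After move 3 (R): R=YGRR U=WWRG F=WOGG D=OYYY B=RBBB
After move 4 (U'): U=WGWR F=OBGG R=WORR B=YGBB L=RBOW
After move 5 (U'): U=GRWW F=RBGG R=OBRR B=WOBB L=YGOW
After move 6 (U'): U=RWGW F=YGGG R=RBRR B=OBBB L=WOOW
After move 7 (F'): F=GGYG U=RWRR R=YBOR D=OWYY L=WWOG
Query: D face = OWYY

Answer: O W Y Y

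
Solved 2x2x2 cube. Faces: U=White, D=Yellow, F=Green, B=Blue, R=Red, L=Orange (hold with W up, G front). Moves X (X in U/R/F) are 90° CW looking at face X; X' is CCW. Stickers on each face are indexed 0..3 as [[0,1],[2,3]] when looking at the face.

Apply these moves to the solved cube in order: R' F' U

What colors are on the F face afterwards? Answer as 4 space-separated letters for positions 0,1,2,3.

Answer: G R G G

Derivation:
After move 1 (R'): R=RRRR U=WBWB F=GWGW D=YGYG B=YBYB
After move 2 (F'): F=WWGG U=WBRR R=GRYR D=OOYG L=OBOW
After move 3 (U): U=RWRB F=GRGG R=YBYR B=OBYB L=WWOW
Query: F face = GRGG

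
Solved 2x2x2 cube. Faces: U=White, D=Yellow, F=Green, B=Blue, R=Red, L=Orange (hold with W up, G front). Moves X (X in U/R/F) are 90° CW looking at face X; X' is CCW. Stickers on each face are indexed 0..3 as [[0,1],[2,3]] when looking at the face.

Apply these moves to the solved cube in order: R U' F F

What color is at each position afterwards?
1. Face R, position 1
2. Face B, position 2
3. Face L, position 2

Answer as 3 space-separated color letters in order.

Answer: Y W O

Derivation:
After move 1 (R): R=RRRR U=WGWG F=GYGY D=YBYB B=WBWB
After move 2 (U'): U=GGWW F=OOGY R=GYRR B=RRWB L=WBOO
After move 3 (F): F=GOYO U=GGOB R=WYWR D=RGYB L=WYOB
After move 4 (F): F=YGOO U=GGBY R=OYBR D=WWYB L=WROG
Query 1: R[1] = Y
Query 2: B[2] = W
Query 3: L[2] = O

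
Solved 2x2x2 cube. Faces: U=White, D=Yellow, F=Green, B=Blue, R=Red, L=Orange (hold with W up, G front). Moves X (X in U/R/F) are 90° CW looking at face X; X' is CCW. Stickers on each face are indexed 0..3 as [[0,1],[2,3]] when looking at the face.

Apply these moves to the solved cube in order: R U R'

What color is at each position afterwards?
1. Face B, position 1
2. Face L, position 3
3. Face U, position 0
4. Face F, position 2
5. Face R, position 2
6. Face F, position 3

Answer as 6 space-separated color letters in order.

After move 1 (R): R=RRRR U=WGWG F=GYGY D=YBYB B=WBWB
After move 2 (U): U=WWGG F=RRGY R=WBRR B=OOWB L=GYOO
After move 3 (R'): R=BRWR U=WWGO F=RWGG D=YRYY B=BOBB
Query 1: B[1] = O
Query 2: L[3] = O
Query 3: U[0] = W
Query 4: F[2] = G
Query 5: R[2] = W
Query 6: F[3] = G

Answer: O O W G W G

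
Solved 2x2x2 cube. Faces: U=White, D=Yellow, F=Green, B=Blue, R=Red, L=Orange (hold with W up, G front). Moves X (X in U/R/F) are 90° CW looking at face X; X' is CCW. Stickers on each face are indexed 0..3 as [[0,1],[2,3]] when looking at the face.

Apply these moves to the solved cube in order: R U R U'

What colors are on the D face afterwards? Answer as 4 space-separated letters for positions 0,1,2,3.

After move 1 (R): R=RRRR U=WGWG F=GYGY D=YBYB B=WBWB
After move 2 (U): U=WWGG F=RRGY R=WBRR B=OOWB L=GYOO
After move 3 (R): R=RWRB U=WRGY F=RBGB D=YWYO B=GOWB
After move 4 (U'): U=RYWG F=GYGB R=RBRB B=RWWB L=GOOO
Query: D face = YWYO

Answer: Y W Y O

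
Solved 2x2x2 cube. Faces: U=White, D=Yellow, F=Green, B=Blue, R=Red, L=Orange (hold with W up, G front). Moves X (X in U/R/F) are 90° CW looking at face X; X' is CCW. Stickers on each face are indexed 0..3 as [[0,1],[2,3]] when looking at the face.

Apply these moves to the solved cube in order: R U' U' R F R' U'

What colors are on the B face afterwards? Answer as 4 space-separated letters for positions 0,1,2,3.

Answer: O O R B

Derivation:
After move 1 (R): R=RRRR U=WGWG F=GYGY D=YBYB B=WBWB
After move 2 (U'): U=GGWW F=OOGY R=GYRR B=RRWB L=WBOO
After move 3 (U'): U=GWGW F=WBGY R=OORR B=GYWB L=RROO
After move 4 (R): R=RORO U=GBGY F=WBGB D=YWYG B=WYWB
After move 5 (F): F=GWBB U=GBOR R=GOYO D=RRYG L=RYOW
After move 6 (R'): R=OOGY U=GWOW F=GBBR D=RWYB B=GYRB
After move 7 (U'): U=WWGO F=RYBR R=GBGY B=OORB L=GYOW
Query: B face = OORB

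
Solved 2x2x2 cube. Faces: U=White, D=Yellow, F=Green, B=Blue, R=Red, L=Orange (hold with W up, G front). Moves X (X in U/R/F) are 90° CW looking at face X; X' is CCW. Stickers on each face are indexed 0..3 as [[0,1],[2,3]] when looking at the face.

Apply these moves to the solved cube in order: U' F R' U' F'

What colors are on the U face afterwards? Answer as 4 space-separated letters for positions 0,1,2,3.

Answer: B R G W

Derivation:
After move 1 (U'): U=WWWW F=OOGG R=GGRR B=RRBB L=BBOO
After move 2 (F): F=GOGO U=WWOB R=WGWR D=RGYY L=BYOY
After move 3 (R'): R=GRWW U=WBOR F=GWGB D=ROYO B=YRGB
After move 4 (U'): U=BRWO F=BYGB R=GWWW B=GRGB L=YROY
After move 5 (F'): F=YBBG U=BRGW R=OWRW D=RYYO L=YOOW
Query: U face = BRGW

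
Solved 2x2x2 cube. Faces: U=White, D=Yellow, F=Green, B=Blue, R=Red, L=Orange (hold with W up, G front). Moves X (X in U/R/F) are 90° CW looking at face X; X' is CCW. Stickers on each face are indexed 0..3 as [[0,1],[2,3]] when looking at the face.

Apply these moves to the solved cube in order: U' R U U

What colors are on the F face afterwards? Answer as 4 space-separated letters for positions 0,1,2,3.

After move 1 (U'): U=WWWW F=OOGG R=GGRR B=RRBB L=BBOO
After move 2 (R): R=RGRG U=WOWG F=OYGY D=YBYR B=WRWB
After move 3 (U): U=WWGO F=RGGY R=WRRG B=BBWB L=OYOO
After move 4 (U): U=GWOW F=WRGY R=BBRG B=OYWB L=RGOO
Query: F face = WRGY

Answer: W R G Y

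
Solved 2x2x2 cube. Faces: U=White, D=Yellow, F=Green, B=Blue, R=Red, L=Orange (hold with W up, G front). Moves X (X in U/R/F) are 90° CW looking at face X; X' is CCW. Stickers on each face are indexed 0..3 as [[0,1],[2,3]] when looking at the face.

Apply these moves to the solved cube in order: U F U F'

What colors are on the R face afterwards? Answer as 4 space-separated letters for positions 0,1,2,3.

After move 1 (U): U=WWWW F=RRGG R=BBRR B=OOBB L=GGOO
After move 2 (F): F=GRGR U=WWOG R=WBWR D=RBYY L=GYOY
After move 3 (U): U=OWGW F=WBGR R=OOWR B=GYBB L=GROY
After move 4 (F'): F=BRWG U=OWOW R=BORR D=RYYY L=GWOG
Query: R face = BORR

Answer: B O R R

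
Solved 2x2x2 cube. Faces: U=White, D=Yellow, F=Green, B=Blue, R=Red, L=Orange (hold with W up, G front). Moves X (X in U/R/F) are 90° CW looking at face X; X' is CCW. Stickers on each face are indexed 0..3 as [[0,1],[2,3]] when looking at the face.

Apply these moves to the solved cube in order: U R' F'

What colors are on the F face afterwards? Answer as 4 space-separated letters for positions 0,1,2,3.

After move 1 (U): U=WWWW F=RRGG R=BBRR B=OOBB L=GGOO
After move 2 (R'): R=BRBR U=WBWO F=RWGW D=YRYG B=YOYB
After move 3 (F'): F=WWRG U=WBBB R=RRYR D=GOYG L=GOOW
Query: F face = WWRG

Answer: W W R G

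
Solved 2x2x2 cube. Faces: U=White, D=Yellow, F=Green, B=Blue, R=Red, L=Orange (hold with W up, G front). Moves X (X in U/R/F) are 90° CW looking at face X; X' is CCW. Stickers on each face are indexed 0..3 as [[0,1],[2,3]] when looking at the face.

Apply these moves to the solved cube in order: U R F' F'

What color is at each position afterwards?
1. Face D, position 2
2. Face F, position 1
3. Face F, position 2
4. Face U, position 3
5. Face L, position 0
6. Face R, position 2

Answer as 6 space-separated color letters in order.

Answer: Y G Y Y G G

Derivation:
After move 1 (U): U=WWWW F=RRGG R=BBRR B=OOBB L=GGOO
After move 2 (R): R=RBRB U=WRWG F=RYGY D=YBYO B=WOWB
After move 3 (F'): F=YYRG U=WRRR R=BBYB D=GOYO L=GGOW
After move 4 (F'): F=YGYR U=WRBY R=OBGB D=GWYO L=GROR
Query 1: D[2] = Y
Query 2: F[1] = G
Query 3: F[2] = Y
Query 4: U[3] = Y
Query 5: L[0] = G
Query 6: R[2] = G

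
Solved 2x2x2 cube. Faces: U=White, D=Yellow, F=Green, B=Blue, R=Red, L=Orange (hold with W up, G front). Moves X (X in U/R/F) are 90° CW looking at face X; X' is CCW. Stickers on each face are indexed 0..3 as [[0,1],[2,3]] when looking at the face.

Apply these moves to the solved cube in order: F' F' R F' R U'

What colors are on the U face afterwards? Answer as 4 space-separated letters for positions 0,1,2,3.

After move 1 (F'): F=GGGG U=WWRR R=YRYR D=OOYY L=OWOW
After move 2 (F'): F=GGGG U=WWYY R=OROR D=WWYY L=OROR
After move 3 (R): R=OORR U=WGYG F=GWGY D=WBYB B=YBWB
After move 4 (F'): F=WYGG U=WGOR R=BOWR D=RRYB L=OGOY
After move 5 (R): R=WBRO U=WYOG F=WRGB D=RWYY B=RBGB
After move 6 (U'): U=YGWO F=OGGB R=WRRO B=WBGB L=RBOY
Query: U face = YGWO

Answer: Y G W O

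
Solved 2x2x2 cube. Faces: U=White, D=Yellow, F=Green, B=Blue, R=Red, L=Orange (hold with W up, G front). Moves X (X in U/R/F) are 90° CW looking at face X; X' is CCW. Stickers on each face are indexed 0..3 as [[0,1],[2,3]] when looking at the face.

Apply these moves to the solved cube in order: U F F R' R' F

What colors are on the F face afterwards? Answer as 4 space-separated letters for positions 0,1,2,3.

After move 1 (U): U=WWWW F=RRGG R=BBRR B=OOBB L=GGOO
After move 2 (F): F=GRGR U=WWOG R=WBWR D=RBYY L=GYOY
After move 3 (F): F=GGRR U=WWYY R=OBGR D=WWYY L=GROB
After move 4 (R'): R=BROG U=WBYO F=GWRY D=WGYR B=YOWB
After move 5 (R'): R=RGBO U=WWYY F=GBRO D=WWYY B=ROGB
After move 6 (F): F=RGOB U=WWBR R=YGYO D=BRYY L=GWOW
Query: F face = RGOB

Answer: R G O B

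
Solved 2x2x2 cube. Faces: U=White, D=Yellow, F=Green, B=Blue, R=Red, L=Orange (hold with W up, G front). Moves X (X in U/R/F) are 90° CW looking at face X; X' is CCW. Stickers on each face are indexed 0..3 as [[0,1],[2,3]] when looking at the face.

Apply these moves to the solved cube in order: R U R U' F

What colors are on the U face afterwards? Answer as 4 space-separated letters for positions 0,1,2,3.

After move 1 (R): R=RRRR U=WGWG F=GYGY D=YBYB B=WBWB
After move 2 (U): U=WWGG F=RRGY R=WBRR B=OOWB L=GYOO
After move 3 (R): R=RWRB U=WRGY F=RBGB D=YWYO B=GOWB
After move 4 (U'): U=RYWG F=GYGB R=RBRB B=RWWB L=GOOO
After move 5 (F): F=GGBY U=RYOO R=WBGB D=RRYO L=GYOW
Query: U face = RYOO

Answer: R Y O O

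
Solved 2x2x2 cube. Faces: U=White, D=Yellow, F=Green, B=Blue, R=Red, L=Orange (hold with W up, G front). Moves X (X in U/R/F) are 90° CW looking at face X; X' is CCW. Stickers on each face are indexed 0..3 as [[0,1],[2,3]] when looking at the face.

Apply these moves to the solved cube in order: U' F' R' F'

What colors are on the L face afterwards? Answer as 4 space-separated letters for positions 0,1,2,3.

After move 1 (U'): U=WWWW F=OOGG R=GGRR B=RRBB L=BBOO
After move 2 (F'): F=OGOG U=WWGR R=YGYR D=BOYY L=BWOW
After move 3 (R'): R=GRYY U=WBGR F=OWOR D=BGYG B=YROB
After move 4 (F'): F=WROO U=WBGY R=GRBY D=WWYG L=BROG
Query: L face = BROG

Answer: B R O G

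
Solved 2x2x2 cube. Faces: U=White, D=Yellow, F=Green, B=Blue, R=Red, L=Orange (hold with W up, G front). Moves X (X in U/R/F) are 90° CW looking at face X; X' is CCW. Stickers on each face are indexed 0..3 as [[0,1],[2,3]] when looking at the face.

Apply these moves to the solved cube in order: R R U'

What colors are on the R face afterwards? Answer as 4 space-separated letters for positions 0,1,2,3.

After move 1 (R): R=RRRR U=WGWG F=GYGY D=YBYB B=WBWB
After move 2 (R): R=RRRR U=WYWY F=GBGB D=YWYW B=GBGB
After move 3 (U'): U=YYWW F=OOGB R=GBRR B=RRGB L=GBOO
Query: R face = GBRR

Answer: G B R R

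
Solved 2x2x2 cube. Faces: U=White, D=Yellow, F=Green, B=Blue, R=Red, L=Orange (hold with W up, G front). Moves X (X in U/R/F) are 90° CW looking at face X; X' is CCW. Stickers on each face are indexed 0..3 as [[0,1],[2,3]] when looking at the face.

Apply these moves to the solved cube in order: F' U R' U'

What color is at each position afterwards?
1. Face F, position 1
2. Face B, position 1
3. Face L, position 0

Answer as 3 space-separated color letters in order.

Answer: G R Y

Derivation:
After move 1 (F'): F=GGGG U=WWRR R=YRYR D=OOYY L=OWOW
After move 2 (U): U=RWRW F=YRGG R=BBYR B=OWBB L=GGOW
After move 3 (R'): R=BRBY U=RBRO F=YWGW D=ORYG B=YWOB
After move 4 (U'): U=BORR F=GGGW R=YWBY B=BROB L=YWOW
Query 1: F[1] = G
Query 2: B[1] = R
Query 3: L[0] = Y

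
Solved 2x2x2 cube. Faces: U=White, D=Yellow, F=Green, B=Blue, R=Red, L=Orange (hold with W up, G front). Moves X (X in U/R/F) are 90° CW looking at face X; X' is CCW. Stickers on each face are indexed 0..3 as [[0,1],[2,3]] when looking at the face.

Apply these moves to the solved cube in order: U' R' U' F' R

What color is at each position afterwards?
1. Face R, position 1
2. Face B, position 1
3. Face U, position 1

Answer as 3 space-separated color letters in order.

After move 1 (U'): U=WWWW F=OOGG R=GGRR B=RRBB L=BBOO
After move 2 (R'): R=GRGR U=WBWR F=OWGW D=YOYG B=YRYB
After move 3 (U'): U=BRWW F=BBGW R=OWGR B=GRYB L=YROO
After move 4 (F'): F=BWBG U=BROG R=OWYR D=ROYG L=YWOW
After move 5 (R): R=YORW U=BWOG F=BOBG D=RYYG B=GRRB
Query 1: R[1] = O
Query 2: B[1] = R
Query 3: U[1] = W

Answer: O R W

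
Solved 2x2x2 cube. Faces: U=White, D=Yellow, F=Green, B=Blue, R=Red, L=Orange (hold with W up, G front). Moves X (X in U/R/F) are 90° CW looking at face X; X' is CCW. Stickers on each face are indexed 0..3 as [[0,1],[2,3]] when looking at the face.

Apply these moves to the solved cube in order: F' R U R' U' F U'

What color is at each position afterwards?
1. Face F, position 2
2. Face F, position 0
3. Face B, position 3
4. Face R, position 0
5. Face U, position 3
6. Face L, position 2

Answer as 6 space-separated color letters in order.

Answer: G B B G W O

Derivation:
After move 1 (F'): F=GGGG U=WWRR R=YRYR D=OOYY L=OWOW
After move 2 (R): R=YYRR U=WGRG F=GOGY D=OBYB B=RBWB
After move 3 (U): U=RWGG F=YYGY R=RBRR B=OWWB L=GOOW
After move 4 (R'): R=BRRR U=RWGO F=YWGG D=OYYY B=BWBB
After move 5 (U'): U=WORG F=GOGG R=YWRR B=BRBB L=BWOW
After move 6 (F): F=GGGO U=WOWW R=RWGR D=RYYY L=BOOY
After move 7 (U'): U=OWWW F=BOGO R=GGGR B=RWBB L=BROY
Query 1: F[2] = G
Query 2: F[0] = B
Query 3: B[3] = B
Query 4: R[0] = G
Query 5: U[3] = W
Query 6: L[2] = O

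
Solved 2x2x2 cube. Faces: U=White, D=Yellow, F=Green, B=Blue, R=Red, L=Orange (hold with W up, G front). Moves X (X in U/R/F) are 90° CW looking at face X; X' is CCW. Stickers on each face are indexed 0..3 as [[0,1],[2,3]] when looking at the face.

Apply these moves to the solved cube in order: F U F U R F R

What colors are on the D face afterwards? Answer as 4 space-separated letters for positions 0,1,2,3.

Answer: R O Y W

Derivation:
After move 1 (F): F=GGGG U=WWOO R=WRWR D=RRYY L=OYOY
After move 2 (U): U=OWOW F=WRGG R=BBWR B=OYBB L=GGOY
After move 3 (F): F=GWGR U=OWYG R=OBWR D=WBYY L=GROR
After move 4 (U): U=YOGW F=OBGR R=OYWR B=GRBB L=GWOR
After move 5 (R): R=WORY U=YBGR F=OBGY D=WBYG B=WROB
After move 6 (F): F=GOYB U=YBRW R=GORY D=RWYG L=GWOB
After move 7 (R): R=RGYO U=YORB F=GWYG D=ROYW B=WRBB
Query: D face = ROYW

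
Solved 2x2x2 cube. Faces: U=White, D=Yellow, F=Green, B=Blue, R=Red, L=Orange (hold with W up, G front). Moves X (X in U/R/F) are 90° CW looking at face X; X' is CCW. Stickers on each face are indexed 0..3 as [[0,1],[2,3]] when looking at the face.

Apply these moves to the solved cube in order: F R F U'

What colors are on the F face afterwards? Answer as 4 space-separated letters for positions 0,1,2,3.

Answer: O R Y R

Derivation:
After move 1 (F): F=GGGG U=WWOO R=WRWR D=RRYY L=OYOY
After move 2 (R): R=WWRR U=WGOG F=GRGY D=RBYB B=OBWB
After move 3 (F): F=GGYR U=WGYY R=OWGR D=RWYB L=OROB
After move 4 (U'): U=GYWY F=ORYR R=GGGR B=OWWB L=OBOB
Query: F face = ORYR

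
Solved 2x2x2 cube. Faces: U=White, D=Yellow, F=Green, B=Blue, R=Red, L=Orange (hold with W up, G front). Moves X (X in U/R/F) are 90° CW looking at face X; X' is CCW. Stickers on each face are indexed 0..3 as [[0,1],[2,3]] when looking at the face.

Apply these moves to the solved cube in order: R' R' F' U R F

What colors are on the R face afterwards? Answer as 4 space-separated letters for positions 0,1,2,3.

Answer: R G G B

Derivation:
After move 1 (R'): R=RRRR U=WBWB F=GWGW D=YGYG B=YBYB
After move 2 (R'): R=RRRR U=WYWY F=GBGB D=YWYW B=GBGB
After move 3 (F'): F=BBGG U=WYRR R=WRYR D=OOYW L=OYOW
After move 4 (U): U=RWRY F=WRGG R=GBYR B=OYGB L=BBOW
After move 5 (R): R=YGRB U=RRRG F=WOGW D=OGYO B=YYWB
After move 6 (F): F=GWWO U=RRWB R=RGGB D=RYYO L=BOOG
Query: R face = RGGB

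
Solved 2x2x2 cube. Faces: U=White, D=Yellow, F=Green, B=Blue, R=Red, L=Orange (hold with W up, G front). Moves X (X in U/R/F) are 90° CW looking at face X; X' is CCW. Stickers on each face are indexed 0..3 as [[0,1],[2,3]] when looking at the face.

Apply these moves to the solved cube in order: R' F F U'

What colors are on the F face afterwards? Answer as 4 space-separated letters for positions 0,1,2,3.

After move 1 (R'): R=RRRR U=WBWB F=GWGW D=YGYG B=YBYB
After move 2 (F): F=GGWW U=WBOO R=WRBR D=RRYG L=OYOG
After move 3 (F): F=WGWG U=WBGY R=OROR D=BWYG L=OROR
After move 4 (U'): U=BYWG F=ORWG R=WGOR B=ORYB L=YBOR
Query: F face = ORWG

Answer: O R W G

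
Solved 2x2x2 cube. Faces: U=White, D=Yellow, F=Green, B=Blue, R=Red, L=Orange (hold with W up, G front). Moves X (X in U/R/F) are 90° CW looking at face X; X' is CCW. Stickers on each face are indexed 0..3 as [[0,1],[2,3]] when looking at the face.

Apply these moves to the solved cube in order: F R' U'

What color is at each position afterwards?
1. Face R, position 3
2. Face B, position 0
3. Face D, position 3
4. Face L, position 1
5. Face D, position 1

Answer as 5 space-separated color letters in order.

Answer: W R G B G

Derivation:
After move 1 (F): F=GGGG U=WWOO R=WRWR D=RRYY L=OYOY
After move 2 (R'): R=RRWW U=WBOB F=GWGO D=RGYG B=YBRB
After move 3 (U'): U=BBWO F=OYGO R=GWWW B=RRRB L=YBOY
Query 1: R[3] = W
Query 2: B[0] = R
Query 3: D[3] = G
Query 4: L[1] = B
Query 5: D[1] = G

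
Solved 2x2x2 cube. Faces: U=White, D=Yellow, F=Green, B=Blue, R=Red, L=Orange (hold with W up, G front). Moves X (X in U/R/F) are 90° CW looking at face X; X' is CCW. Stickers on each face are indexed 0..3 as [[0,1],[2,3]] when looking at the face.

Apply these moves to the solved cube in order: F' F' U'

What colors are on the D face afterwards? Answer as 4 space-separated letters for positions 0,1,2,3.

Answer: W W Y Y

Derivation:
After move 1 (F'): F=GGGG U=WWRR R=YRYR D=OOYY L=OWOW
After move 2 (F'): F=GGGG U=WWYY R=OROR D=WWYY L=OROR
After move 3 (U'): U=WYWY F=ORGG R=GGOR B=ORBB L=BBOR
Query: D face = WWYY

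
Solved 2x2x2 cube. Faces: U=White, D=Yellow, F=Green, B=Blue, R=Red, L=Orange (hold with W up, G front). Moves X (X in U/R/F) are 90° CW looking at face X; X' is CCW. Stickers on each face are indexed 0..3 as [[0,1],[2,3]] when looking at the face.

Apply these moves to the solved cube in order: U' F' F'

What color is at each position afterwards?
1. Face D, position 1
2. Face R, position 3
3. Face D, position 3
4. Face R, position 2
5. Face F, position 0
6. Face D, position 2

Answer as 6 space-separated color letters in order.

After move 1 (U'): U=WWWW F=OOGG R=GGRR B=RRBB L=BBOO
After move 2 (F'): F=OGOG U=WWGR R=YGYR D=BOYY L=BWOW
After move 3 (F'): F=GGOO U=WWYY R=OGBR D=WWYY L=BROG
Query 1: D[1] = W
Query 2: R[3] = R
Query 3: D[3] = Y
Query 4: R[2] = B
Query 5: F[0] = G
Query 6: D[2] = Y

Answer: W R Y B G Y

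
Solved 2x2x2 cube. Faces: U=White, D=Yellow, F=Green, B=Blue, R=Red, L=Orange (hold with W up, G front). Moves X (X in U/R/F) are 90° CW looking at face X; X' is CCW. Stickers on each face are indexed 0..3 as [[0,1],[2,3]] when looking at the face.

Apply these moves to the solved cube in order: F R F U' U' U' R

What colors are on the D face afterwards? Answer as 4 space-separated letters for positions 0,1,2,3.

After move 1 (F): F=GGGG U=WWOO R=WRWR D=RRYY L=OYOY
After move 2 (R): R=WWRR U=WGOG F=GRGY D=RBYB B=OBWB
After move 3 (F): F=GGYR U=WGYY R=OWGR D=RWYB L=OROB
After move 4 (U'): U=GYWY F=ORYR R=GGGR B=OWWB L=OBOB
After move 5 (U'): U=YYGW F=OBYR R=ORGR B=GGWB L=OWOB
After move 6 (U'): U=YWYG F=OWYR R=OBGR B=ORWB L=GGOB
After move 7 (R): R=GORB U=YWYR F=OWYB D=RWYO B=GRWB
Query: D face = RWYO

Answer: R W Y O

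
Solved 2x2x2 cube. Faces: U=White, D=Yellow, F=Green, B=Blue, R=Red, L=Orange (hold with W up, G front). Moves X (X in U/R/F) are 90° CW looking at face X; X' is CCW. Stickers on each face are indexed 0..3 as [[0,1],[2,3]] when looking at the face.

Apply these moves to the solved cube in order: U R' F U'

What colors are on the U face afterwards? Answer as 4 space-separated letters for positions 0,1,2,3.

After move 1 (U): U=WWWW F=RRGG R=BBRR B=OOBB L=GGOO
After move 2 (R'): R=BRBR U=WBWO F=RWGW D=YRYG B=YOYB
After move 3 (F): F=GRWW U=WBOG R=WROR D=BBYG L=GYOR
After move 4 (U'): U=BGWO F=GYWW R=GROR B=WRYB L=YOOR
Query: U face = BGWO

Answer: B G W O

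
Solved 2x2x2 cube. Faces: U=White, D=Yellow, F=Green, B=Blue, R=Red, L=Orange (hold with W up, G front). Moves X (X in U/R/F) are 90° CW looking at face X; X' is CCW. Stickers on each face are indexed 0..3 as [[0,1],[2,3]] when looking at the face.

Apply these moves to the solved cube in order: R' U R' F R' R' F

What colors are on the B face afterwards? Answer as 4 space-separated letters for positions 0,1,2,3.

Answer: W O R B

Derivation:
After move 1 (R'): R=RRRR U=WBWB F=GWGW D=YGYG B=YBYB
After move 2 (U): U=WWBB F=RRGW R=YBRR B=OOYB L=GWOO
After move 3 (R'): R=BRYR U=WYBO F=RWGB D=YRYW B=GOGB
After move 4 (F): F=GRBW U=WYOW R=BROR D=YBYW L=GYOR
After move 5 (R'): R=RRBO U=WGOG F=GYBW D=YRYW B=WOBB
After move 6 (R'): R=RORB U=WBOW F=GGBG D=YYYW B=WORB
After move 7 (F): F=BGGG U=WBRY R=OOWB D=RRYW L=GYOY
Query: B face = WORB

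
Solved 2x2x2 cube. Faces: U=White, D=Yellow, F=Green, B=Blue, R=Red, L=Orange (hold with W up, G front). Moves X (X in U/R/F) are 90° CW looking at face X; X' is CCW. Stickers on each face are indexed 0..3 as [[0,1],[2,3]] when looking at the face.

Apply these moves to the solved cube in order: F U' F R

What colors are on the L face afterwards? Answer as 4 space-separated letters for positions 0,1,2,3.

After move 1 (F): F=GGGG U=WWOO R=WRWR D=RRYY L=OYOY
After move 2 (U'): U=WOWO F=OYGG R=GGWR B=WRBB L=BBOY
After move 3 (F): F=GOGY U=WOYB R=WGOR D=WGYY L=BROR
After move 4 (R): R=OWRG U=WOYY F=GGGY D=WBYW B=BROB
Query: L face = BROR

Answer: B R O R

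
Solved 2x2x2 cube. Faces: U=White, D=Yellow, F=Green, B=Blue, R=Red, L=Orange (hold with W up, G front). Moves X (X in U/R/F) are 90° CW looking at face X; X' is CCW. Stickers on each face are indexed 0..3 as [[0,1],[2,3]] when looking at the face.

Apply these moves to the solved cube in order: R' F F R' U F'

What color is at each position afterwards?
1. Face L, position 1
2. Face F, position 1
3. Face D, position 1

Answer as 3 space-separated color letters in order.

After move 1 (R'): R=RRRR U=WBWB F=GWGW D=YGYG B=YBYB
After move 2 (F): F=GGWW U=WBOO R=WRBR D=RRYG L=OYOG
After move 3 (F): F=WGWG U=WBGY R=OROR D=BWYG L=OROR
After move 4 (R'): R=RROO U=WYGY F=WBWY D=BGYG B=GBWB
After move 5 (U): U=GWYY F=RRWY R=GBOO B=ORWB L=WBOR
After move 6 (F'): F=RYRW U=GWGO R=GBBO D=BRYG L=WYOY
Query 1: L[1] = Y
Query 2: F[1] = Y
Query 3: D[1] = R

Answer: Y Y R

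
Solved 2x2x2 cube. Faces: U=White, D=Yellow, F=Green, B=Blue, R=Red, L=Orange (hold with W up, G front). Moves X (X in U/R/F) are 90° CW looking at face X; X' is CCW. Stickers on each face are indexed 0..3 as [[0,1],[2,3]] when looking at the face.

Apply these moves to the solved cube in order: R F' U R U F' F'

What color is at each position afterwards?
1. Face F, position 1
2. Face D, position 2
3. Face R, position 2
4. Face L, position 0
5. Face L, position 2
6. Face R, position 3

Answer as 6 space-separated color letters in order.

After move 1 (R): R=RRRR U=WGWG F=GYGY D=YBYB B=WBWB
After move 2 (F'): F=YYGG U=WGRR R=BRYR D=OOYB L=OGOW
After move 3 (U): U=RWRG F=BRGG R=WBYR B=OGWB L=YYOW
After move 4 (R): R=YWRB U=RRRG F=BOGB D=OWYO B=GGWB
After move 5 (U): U=RRGR F=YWGB R=GGRB B=YYWB L=BOOW
After move 6 (F'): F=WBYG U=RRGR R=WGOB D=OWYO L=BROG
After move 7 (F'): F=BGWY U=RRWO R=WGOB D=RGYO L=BROG
Query 1: F[1] = G
Query 2: D[2] = Y
Query 3: R[2] = O
Query 4: L[0] = B
Query 5: L[2] = O
Query 6: R[3] = B

Answer: G Y O B O B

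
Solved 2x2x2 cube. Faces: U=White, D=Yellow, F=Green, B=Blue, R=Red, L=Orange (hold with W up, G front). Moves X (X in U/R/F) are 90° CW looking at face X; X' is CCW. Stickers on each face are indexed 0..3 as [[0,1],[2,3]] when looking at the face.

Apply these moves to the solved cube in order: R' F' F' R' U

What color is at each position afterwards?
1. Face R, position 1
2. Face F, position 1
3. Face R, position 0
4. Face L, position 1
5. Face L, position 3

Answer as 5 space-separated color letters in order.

After move 1 (R'): R=RRRR U=WBWB F=GWGW D=YGYG B=YBYB
After move 2 (F'): F=WWGG U=WBRR R=GRYR D=OOYG L=OBOW
After move 3 (F'): F=WGWG U=WBGY R=OROR D=BWYG L=OROR
After move 4 (R'): R=RROO U=WYGY F=WBWY D=BGYG B=GBWB
After move 5 (U): U=GWYY F=RRWY R=GBOO B=ORWB L=WBOR
Query 1: R[1] = B
Query 2: F[1] = R
Query 3: R[0] = G
Query 4: L[1] = B
Query 5: L[3] = R

Answer: B R G B R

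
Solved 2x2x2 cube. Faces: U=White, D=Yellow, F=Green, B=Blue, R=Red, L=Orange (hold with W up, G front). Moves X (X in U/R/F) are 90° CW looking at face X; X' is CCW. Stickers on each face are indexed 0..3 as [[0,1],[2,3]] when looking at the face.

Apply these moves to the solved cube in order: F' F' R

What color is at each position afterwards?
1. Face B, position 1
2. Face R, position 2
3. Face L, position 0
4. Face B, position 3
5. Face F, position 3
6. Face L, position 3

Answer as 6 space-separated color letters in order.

After move 1 (F'): F=GGGG U=WWRR R=YRYR D=OOYY L=OWOW
After move 2 (F'): F=GGGG U=WWYY R=OROR D=WWYY L=OROR
After move 3 (R): R=OORR U=WGYG F=GWGY D=WBYB B=YBWB
Query 1: B[1] = B
Query 2: R[2] = R
Query 3: L[0] = O
Query 4: B[3] = B
Query 5: F[3] = Y
Query 6: L[3] = R

Answer: B R O B Y R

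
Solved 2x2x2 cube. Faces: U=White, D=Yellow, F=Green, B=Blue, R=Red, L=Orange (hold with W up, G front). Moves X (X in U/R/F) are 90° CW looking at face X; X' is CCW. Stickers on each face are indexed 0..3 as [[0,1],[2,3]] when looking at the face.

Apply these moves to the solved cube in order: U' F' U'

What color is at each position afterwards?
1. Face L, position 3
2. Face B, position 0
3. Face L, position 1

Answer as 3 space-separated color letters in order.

After move 1 (U'): U=WWWW F=OOGG R=GGRR B=RRBB L=BBOO
After move 2 (F'): F=OGOG U=WWGR R=YGYR D=BOYY L=BWOW
After move 3 (U'): U=WRWG F=BWOG R=OGYR B=YGBB L=RROW
Query 1: L[3] = W
Query 2: B[0] = Y
Query 3: L[1] = R

Answer: W Y R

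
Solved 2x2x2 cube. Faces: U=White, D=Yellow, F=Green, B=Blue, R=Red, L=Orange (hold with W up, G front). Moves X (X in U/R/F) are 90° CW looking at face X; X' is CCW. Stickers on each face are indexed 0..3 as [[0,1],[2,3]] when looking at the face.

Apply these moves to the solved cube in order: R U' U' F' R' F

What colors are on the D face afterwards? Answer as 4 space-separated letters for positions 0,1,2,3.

Answer: B O Y G

Derivation:
After move 1 (R): R=RRRR U=WGWG F=GYGY D=YBYB B=WBWB
After move 2 (U'): U=GGWW F=OOGY R=GYRR B=RRWB L=WBOO
After move 3 (U'): U=GWGW F=WBGY R=OORR B=GYWB L=RROO
After move 4 (F'): F=BYWG U=GWOR R=BOYR D=ROYB L=RWOG
After move 5 (R'): R=ORBY U=GWOG F=BWWR D=RYYG B=BYOB
After move 6 (F): F=WBRW U=GWGW R=ORGY D=BOYG L=RROY
Query: D face = BOYG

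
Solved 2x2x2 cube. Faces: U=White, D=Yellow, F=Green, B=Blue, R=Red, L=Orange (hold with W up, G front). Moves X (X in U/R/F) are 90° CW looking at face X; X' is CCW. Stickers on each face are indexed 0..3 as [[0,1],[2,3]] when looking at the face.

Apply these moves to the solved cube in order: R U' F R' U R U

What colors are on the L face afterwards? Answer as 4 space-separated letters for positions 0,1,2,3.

Answer: Y O O B

Derivation:
After move 1 (R): R=RRRR U=WGWG F=GYGY D=YBYB B=WBWB
After move 2 (U'): U=GGWW F=OOGY R=GYRR B=RRWB L=WBOO
After move 3 (F): F=GOYO U=GGOB R=WYWR D=RGYB L=WYOB
After move 4 (R'): R=YRWW U=GWOR F=GGYB D=ROYO B=BRGB
After move 5 (U): U=OGRW F=YRYB R=BRWW B=WYGB L=GGOB
After move 6 (R): R=WBWR U=ORRB F=YOYO D=RGYW B=WYGB
After move 7 (U): U=ROBR F=WBYO R=WYWR B=GGGB L=YOOB
Query: L face = YOOB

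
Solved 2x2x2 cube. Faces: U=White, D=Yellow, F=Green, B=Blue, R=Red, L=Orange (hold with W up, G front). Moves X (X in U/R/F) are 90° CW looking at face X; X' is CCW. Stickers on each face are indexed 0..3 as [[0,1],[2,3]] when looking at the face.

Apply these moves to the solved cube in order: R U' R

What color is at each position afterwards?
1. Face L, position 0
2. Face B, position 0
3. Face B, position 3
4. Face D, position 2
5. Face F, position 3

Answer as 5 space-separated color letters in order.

Answer: W W B Y B

Derivation:
After move 1 (R): R=RRRR U=WGWG F=GYGY D=YBYB B=WBWB
After move 2 (U'): U=GGWW F=OOGY R=GYRR B=RRWB L=WBOO
After move 3 (R): R=RGRY U=GOWY F=OBGB D=YWYR B=WRGB
Query 1: L[0] = W
Query 2: B[0] = W
Query 3: B[3] = B
Query 4: D[2] = Y
Query 5: F[3] = B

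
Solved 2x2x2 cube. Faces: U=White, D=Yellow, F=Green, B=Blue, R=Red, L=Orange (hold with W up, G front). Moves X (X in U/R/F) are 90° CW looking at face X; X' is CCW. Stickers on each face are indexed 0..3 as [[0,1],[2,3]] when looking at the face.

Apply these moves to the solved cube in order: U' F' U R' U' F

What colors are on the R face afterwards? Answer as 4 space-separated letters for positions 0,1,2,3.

After move 1 (U'): U=WWWW F=OOGG R=GGRR B=RRBB L=BBOO
After move 2 (F'): F=OGOG U=WWGR R=YGYR D=BOYY L=BWOW
After move 3 (U): U=GWRW F=YGOG R=RRYR B=BWBB L=OGOW
After move 4 (R'): R=RRRY U=GBRB F=YWOW D=BGYG B=YWOB
After move 5 (U'): U=BBGR F=OGOW R=YWRY B=RROB L=YWOW
After move 6 (F): F=OOWG U=BBWW R=GWRY D=RYYG L=YBOG
Query: R face = GWRY

Answer: G W R Y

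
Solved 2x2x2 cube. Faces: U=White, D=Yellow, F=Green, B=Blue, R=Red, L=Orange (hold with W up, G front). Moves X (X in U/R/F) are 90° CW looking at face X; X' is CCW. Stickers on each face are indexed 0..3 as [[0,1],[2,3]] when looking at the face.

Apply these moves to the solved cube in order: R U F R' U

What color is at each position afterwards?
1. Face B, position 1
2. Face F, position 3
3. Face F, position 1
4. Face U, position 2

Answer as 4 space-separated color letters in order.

Answer: Y Y R O

Derivation:
After move 1 (R): R=RRRR U=WGWG F=GYGY D=YBYB B=WBWB
After move 2 (U): U=WWGG F=RRGY R=WBRR B=OOWB L=GYOO
After move 3 (F): F=GRYR U=WWOY R=GBGR D=RWYB L=GYOB
After move 4 (R'): R=BRGG U=WWOO F=GWYY D=RRYR B=BOWB
After move 5 (U): U=OWOW F=BRYY R=BOGG B=GYWB L=GWOB
Query 1: B[1] = Y
Query 2: F[3] = Y
Query 3: F[1] = R
Query 4: U[2] = O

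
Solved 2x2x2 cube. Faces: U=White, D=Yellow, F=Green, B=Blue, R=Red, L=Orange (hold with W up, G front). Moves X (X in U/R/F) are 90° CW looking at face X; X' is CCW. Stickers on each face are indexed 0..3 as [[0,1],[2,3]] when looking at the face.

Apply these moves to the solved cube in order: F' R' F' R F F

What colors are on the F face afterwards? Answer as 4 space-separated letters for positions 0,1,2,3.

Answer: G G W W

Derivation:
After move 1 (F'): F=GGGG U=WWRR R=YRYR D=OOYY L=OWOW
After move 2 (R'): R=RRYY U=WBRB F=GWGR D=OGYG B=YBOB
After move 3 (F'): F=WRGG U=WBRY R=GROY D=WWYG L=OBOR
After move 4 (R): R=OGYR U=WRRG F=WWGG D=WOYY B=YBBB
After move 5 (F): F=GWGW U=WRRB R=RGGR D=YOYY L=OWOO
After move 6 (F): F=GGWW U=WROW R=RGBR D=GRYY L=OYOO
Query: F face = GGWW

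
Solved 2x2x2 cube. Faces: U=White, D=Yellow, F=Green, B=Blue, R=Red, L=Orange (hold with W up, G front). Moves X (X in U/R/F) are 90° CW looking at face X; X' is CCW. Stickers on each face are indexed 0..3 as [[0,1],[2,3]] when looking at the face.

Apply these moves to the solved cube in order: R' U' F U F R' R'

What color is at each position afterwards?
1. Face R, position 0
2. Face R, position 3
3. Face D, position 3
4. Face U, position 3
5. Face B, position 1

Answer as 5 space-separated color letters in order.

Answer: R B O G Y

Derivation:
After move 1 (R'): R=RRRR U=WBWB F=GWGW D=YGYG B=YBYB
After move 2 (U'): U=BBWW F=OOGW R=GWRR B=RRYB L=YBOO
After move 3 (F): F=GOWO U=BBOB R=WWWR D=RGYG L=YYOG
After move 4 (U): U=OBBB F=WWWO R=RRWR B=YYYB L=GOOG
After move 5 (F): F=WWOW U=OBGO R=BRBR D=WRYG L=GROG
After move 6 (R'): R=RRBB U=OYGY F=WBOO D=WWYW B=GYRB
After move 7 (R'): R=RBRB U=ORGG F=WYOY D=WBYO B=WYWB
Query 1: R[0] = R
Query 2: R[3] = B
Query 3: D[3] = O
Query 4: U[3] = G
Query 5: B[1] = Y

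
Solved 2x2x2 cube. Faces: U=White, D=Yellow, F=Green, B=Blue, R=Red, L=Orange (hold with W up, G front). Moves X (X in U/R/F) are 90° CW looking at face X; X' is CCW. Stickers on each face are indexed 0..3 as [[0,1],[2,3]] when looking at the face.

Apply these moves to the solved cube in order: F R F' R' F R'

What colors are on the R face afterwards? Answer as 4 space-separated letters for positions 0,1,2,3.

After move 1 (F): F=GGGG U=WWOO R=WRWR D=RRYY L=OYOY
After move 2 (R): R=WWRR U=WGOG F=GRGY D=RBYB B=OBWB
After move 3 (F'): F=RYGG U=WGWR R=BWRR D=YYYB L=OGOO
After move 4 (R'): R=WRBR U=WWWO F=RGGR D=YYYG B=BBYB
After move 5 (F): F=GRRG U=WWOG R=WROR D=BWYG L=OYOY
After move 6 (R'): R=RRWO U=WYOB F=GWRG D=BRYG B=GBWB
Query: R face = RRWO

Answer: R R W O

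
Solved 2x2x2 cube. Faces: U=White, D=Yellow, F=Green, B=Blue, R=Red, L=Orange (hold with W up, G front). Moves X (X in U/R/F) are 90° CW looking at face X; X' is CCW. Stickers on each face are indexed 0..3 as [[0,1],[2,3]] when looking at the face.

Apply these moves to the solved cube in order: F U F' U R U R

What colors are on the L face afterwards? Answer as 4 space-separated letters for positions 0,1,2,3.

Answer: R Y O O

Derivation:
After move 1 (F): F=GGGG U=WWOO R=WRWR D=RRYY L=OYOY
After move 2 (U): U=OWOW F=WRGG R=BBWR B=OYBB L=GGOY
After move 3 (F'): F=RGWG U=OWBW R=RBRR D=GYYY L=GWOO
After move 4 (U): U=BOWW F=RBWG R=OYRR B=GWBB L=RGOO
After move 5 (R): R=RORY U=BBWG F=RYWY D=GBYG B=WWOB
After move 6 (U): U=WBGB F=ROWY R=WWRY B=RGOB L=RYOO
After move 7 (R): R=RWYW U=WOGY F=RBWG D=GOYR B=BGBB
Query: L face = RYOO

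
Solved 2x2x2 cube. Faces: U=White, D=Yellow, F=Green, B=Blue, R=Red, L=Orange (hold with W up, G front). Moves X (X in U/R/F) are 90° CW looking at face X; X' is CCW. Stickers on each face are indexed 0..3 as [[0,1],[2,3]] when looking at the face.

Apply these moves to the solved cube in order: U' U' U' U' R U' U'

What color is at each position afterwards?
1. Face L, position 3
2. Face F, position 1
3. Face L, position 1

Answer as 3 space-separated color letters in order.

Answer: O B R

Derivation:
After move 1 (U'): U=WWWW F=OOGG R=GGRR B=RRBB L=BBOO
After move 2 (U'): U=WWWW F=BBGG R=OORR B=GGBB L=RROO
After move 3 (U'): U=WWWW F=RRGG R=BBRR B=OOBB L=GGOO
After move 4 (U'): U=WWWW F=GGGG R=RRRR B=BBBB L=OOOO
After move 5 (R): R=RRRR U=WGWG F=GYGY D=YBYB B=WBWB
After move 6 (U'): U=GGWW F=OOGY R=GYRR B=RRWB L=WBOO
After move 7 (U'): U=GWGW F=WBGY R=OORR B=GYWB L=RROO
Query 1: L[3] = O
Query 2: F[1] = B
Query 3: L[1] = R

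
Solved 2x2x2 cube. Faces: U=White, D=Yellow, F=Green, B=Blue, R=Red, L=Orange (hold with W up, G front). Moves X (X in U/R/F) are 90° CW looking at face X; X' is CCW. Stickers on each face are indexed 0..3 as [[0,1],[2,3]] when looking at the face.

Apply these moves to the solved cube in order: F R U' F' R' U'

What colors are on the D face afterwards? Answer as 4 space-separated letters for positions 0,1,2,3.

After move 1 (F): F=GGGG U=WWOO R=WRWR D=RRYY L=OYOY
After move 2 (R): R=WWRR U=WGOG F=GRGY D=RBYB B=OBWB
After move 3 (U'): U=GGWO F=OYGY R=GRRR B=WWWB L=OBOY
After move 4 (F'): F=YYOG U=GGGR R=BRRR D=BYYB L=OOOW
After move 5 (R'): R=RRBR U=GWGW F=YGOR D=BYYG B=BWYB
After move 6 (U'): U=WWGG F=OOOR R=YGBR B=RRYB L=BWOW
Query: D face = BYYG

Answer: B Y Y G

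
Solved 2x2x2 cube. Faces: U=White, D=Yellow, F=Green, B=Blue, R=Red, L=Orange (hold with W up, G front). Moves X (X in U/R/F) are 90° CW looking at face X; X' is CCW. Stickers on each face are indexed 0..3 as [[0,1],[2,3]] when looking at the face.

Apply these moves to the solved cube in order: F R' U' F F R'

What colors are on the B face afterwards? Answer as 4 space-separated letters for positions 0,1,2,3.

Answer: G R W B

Derivation:
After move 1 (F): F=GGGG U=WWOO R=WRWR D=RRYY L=OYOY
After move 2 (R'): R=RRWW U=WBOB F=GWGO D=RGYG B=YBRB
After move 3 (U'): U=BBWO F=OYGO R=GWWW B=RRRB L=YBOY
After move 4 (F): F=GOOY U=BBYB R=WWOW D=WGYG L=YROG
After move 5 (F): F=OGYO U=BBGR R=YWBW D=OWYG L=YWOG
After move 6 (R'): R=WWYB U=BRGR F=OBYR D=OGYO B=GRWB
Query: B face = GRWB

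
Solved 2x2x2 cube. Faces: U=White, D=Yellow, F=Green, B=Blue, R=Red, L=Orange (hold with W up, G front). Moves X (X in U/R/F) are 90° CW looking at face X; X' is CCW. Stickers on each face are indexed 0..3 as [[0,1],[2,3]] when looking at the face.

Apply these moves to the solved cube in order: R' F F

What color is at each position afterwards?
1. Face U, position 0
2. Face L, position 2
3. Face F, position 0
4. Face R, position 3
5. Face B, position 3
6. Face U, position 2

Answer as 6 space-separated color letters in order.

Answer: W O W R B G

Derivation:
After move 1 (R'): R=RRRR U=WBWB F=GWGW D=YGYG B=YBYB
After move 2 (F): F=GGWW U=WBOO R=WRBR D=RRYG L=OYOG
After move 3 (F): F=WGWG U=WBGY R=OROR D=BWYG L=OROR
Query 1: U[0] = W
Query 2: L[2] = O
Query 3: F[0] = W
Query 4: R[3] = R
Query 5: B[3] = B
Query 6: U[2] = G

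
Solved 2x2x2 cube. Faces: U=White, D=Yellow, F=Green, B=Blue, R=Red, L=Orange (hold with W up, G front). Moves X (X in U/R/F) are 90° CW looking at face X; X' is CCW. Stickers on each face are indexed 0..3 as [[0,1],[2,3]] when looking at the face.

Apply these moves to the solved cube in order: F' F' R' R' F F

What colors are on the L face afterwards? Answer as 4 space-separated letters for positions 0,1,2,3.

After move 1 (F'): F=GGGG U=WWRR R=YRYR D=OOYY L=OWOW
After move 2 (F'): F=GGGG U=WWYY R=OROR D=WWYY L=OROR
After move 3 (R'): R=RROO U=WBYB F=GWGY D=WGYG B=YBWB
After move 4 (R'): R=RORO U=WWYY F=GBGB D=WWYY B=GBGB
After move 5 (F): F=GGBB U=WWRR R=YOYO D=RRYY L=OWOW
After move 6 (F): F=BGBG U=WWWW R=RORO D=YYYY L=OROR
Query: L face = OROR

Answer: O R O R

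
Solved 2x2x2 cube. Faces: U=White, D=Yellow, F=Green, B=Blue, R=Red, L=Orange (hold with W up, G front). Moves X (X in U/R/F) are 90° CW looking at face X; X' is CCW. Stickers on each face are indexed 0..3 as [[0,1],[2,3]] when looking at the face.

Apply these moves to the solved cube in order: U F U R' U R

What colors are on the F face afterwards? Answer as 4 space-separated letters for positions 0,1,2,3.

After move 1 (U): U=WWWW F=RRGG R=BBRR B=OOBB L=GGOO
After move 2 (F): F=GRGR U=WWOG R=WBWR D=RBYY L=GYOY
After move 3 (U): U=OWGW F=WBGR R=OOWR B=GYBB L=GROY
After move 4 (R'): R=OROW U=OBGG F=WWGW D=RBYR B=YYBB
After move 5 (U): U=GOGB F=ORGW R=YYOW B=GRBB L=WWOY
After move 6 (R): R=OYWY U=GRGW F=OBGR D=RBYG B=BROB
Query: F face = OBGR

Answer: O B G R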